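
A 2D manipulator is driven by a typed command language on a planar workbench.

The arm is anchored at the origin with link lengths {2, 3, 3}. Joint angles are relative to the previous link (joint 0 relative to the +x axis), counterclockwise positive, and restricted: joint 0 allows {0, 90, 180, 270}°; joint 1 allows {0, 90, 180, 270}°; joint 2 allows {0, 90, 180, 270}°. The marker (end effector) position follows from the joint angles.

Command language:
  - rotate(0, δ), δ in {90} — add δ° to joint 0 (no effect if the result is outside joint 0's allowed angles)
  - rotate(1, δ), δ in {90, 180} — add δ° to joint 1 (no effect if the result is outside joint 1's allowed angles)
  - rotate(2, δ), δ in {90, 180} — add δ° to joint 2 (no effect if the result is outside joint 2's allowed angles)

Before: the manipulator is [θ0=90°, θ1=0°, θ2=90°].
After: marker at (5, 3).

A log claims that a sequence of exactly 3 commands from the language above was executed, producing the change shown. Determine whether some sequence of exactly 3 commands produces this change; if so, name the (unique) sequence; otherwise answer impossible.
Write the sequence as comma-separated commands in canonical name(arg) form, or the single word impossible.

begin: [θ0=90°, θ1=0°, θ2=90°]
step 1 (rotate(0, 90)): [θ0=180°, θ1=0°, θ2=90°]
step 2 (rotate(0, 90)): [θ0=270°, θ1=0°, θ2=90°]
step 3 (rotate(0, 90)): [θ0=0°, θ1=0°, θ2=90°]
no other 3-command option fits: unique.

rotate(0, 90), rotate(0, 90), rotate(0, 90)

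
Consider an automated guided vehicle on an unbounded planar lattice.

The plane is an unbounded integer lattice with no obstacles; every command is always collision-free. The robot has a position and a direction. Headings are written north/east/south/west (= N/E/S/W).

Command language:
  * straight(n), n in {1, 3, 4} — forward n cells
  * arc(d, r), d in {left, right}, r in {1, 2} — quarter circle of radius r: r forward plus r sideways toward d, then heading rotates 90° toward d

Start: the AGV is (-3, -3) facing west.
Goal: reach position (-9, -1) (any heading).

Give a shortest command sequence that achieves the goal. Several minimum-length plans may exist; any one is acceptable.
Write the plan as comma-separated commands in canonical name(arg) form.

straight(4), arc(right, 2)

initial: (-3, -3) facing west
t=1 straight(4) ⇒ (-7, -3) facing west
t=2 arc(right, 2) ⇒ (-9, -1) facing north
no 1-step plan works, so 2 is optimal.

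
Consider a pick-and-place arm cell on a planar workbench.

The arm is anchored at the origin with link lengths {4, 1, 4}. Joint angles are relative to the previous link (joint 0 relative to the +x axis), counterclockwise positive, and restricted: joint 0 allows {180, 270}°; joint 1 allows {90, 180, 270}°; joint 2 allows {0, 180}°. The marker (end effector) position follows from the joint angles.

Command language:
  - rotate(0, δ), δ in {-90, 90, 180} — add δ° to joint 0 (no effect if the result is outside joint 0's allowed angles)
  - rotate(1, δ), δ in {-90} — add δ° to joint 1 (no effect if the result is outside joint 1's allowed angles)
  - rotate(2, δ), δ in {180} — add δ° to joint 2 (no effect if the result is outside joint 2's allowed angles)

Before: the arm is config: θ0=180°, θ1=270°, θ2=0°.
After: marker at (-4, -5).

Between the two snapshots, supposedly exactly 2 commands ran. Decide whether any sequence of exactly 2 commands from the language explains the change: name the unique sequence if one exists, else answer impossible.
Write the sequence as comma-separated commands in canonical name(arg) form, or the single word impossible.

rotate(1, -90), rotate(1, -90)

start: config: θ0=180°, θ1=270°, θ2=0°
step 1 (rotate(1, -90)): config: θ0=180°, θ1=180°, θ2=0°
step 2 (rotate(1, -90)): config: θ0=180°, θ1=90°, θ2=0°
all 25 alternatives checked — unique.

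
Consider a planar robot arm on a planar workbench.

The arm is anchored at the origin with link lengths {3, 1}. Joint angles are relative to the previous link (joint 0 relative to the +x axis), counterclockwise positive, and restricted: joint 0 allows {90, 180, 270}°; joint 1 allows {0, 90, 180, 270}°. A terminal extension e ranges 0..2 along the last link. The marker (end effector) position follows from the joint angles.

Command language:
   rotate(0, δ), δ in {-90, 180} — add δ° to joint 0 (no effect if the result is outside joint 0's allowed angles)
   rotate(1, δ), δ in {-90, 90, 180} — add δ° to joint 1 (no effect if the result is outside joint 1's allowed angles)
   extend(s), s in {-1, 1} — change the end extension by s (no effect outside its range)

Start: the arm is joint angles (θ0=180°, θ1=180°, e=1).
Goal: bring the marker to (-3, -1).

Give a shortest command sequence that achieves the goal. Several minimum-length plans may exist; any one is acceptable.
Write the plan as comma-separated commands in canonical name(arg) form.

from: joint angles (θ0=180°, θ1=180°, e=1)
t=1 rotate(1, -90) ⇒ joint angles (θ0=180°, θ1=90°, e=1)
t=2 extend(-1) ⇒ joint angles (θ0=180°, θ1=90°, e=0)
nothing shorter than 2 reaches the goal.

rotate(1, -90), extend(-1)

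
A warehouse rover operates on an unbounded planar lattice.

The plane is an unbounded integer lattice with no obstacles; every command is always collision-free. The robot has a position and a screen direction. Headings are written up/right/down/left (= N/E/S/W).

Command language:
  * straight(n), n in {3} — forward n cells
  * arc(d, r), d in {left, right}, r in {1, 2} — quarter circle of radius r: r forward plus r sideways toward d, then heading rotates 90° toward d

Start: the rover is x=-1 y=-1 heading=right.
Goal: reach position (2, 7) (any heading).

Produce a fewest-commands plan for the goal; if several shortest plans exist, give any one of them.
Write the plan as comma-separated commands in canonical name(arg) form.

arc(left, 1), arc(right, 1), arc(left, 2), straight(3), arc(left, 1)

from: x=-1 y=-1 heading=right
1. arc(left, 1) → x=0 y=0 heading=up
2. arc(right, 1) → x=1 y=1 heading=right
3. arc(left, 2) → x=3 y=3 heading=up
4. straight(3) → x=3 y=6 heading=up
5. arc(left, 1) → x=2 y=7 heading=left
minimal: 5 command(s), checked below 5.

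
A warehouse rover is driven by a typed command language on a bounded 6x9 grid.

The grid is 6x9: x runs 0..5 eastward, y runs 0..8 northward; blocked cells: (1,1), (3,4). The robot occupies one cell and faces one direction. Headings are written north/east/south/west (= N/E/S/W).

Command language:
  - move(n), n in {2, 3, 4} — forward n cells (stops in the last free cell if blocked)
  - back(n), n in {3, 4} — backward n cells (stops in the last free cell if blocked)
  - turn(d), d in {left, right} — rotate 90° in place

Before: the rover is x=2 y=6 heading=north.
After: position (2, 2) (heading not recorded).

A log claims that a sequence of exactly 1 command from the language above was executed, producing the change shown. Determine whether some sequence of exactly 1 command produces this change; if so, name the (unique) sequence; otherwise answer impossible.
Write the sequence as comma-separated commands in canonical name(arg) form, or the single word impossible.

back(4)

t0: x=2 y=6 heading=north
step 1 (back(4)): x=2 y=2 heading=north
no other 1-command option fits: unique.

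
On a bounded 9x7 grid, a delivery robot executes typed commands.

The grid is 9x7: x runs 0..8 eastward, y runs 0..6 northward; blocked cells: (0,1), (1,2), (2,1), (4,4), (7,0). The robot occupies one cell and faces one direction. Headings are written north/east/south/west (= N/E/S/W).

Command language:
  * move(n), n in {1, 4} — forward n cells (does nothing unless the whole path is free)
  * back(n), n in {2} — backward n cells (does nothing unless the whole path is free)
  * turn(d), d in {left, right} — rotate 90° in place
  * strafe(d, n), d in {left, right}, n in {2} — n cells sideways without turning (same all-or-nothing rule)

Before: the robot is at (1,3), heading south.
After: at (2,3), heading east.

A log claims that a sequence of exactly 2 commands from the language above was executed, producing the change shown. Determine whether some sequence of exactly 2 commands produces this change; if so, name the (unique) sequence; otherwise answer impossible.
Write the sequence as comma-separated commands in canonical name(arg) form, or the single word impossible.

key: order matters: swapping turn(left) and move(1) lands elsewhere
begin: at (1,3), heading south
[1] after turn(left): at (1,3), heading east
[2] after move(1): at (2,3), heading east
uniquely the one of 49 2-step routes that fits.

turn(left), move(1)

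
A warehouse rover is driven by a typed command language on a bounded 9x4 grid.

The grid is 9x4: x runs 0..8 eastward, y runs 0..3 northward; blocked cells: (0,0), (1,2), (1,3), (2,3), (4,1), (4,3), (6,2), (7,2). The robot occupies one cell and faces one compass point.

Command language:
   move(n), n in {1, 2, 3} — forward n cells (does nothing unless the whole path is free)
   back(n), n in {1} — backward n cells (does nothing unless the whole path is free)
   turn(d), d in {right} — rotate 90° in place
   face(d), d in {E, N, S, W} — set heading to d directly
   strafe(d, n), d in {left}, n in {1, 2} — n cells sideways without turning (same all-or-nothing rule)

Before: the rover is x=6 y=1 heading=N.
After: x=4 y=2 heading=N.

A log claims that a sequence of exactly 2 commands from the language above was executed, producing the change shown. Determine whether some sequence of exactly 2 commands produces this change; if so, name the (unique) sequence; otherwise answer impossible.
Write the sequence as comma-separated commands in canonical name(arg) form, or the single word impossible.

impossible

checked all 2-command options: none fits.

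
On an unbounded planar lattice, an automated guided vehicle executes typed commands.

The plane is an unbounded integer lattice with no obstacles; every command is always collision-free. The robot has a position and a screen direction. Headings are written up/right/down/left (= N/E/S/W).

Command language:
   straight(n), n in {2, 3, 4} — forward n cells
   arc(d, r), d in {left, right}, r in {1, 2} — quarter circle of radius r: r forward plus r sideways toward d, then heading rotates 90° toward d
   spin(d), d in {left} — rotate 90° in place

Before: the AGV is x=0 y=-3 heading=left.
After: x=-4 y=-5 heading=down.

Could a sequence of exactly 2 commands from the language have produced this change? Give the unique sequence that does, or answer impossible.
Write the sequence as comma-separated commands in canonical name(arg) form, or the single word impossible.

key: order matters: swapping straight(2) and arc(left, 2) lands elsewhere
initial: x=0 y=-3 heading=left
step 1 (straight(2)): x=-2 y=-3 heading=left
step 2 (arc(left, 2)): x=-4 y=-5 heading=down
all 64 alternatives checked — unique.

straight(2), arc(left, 2)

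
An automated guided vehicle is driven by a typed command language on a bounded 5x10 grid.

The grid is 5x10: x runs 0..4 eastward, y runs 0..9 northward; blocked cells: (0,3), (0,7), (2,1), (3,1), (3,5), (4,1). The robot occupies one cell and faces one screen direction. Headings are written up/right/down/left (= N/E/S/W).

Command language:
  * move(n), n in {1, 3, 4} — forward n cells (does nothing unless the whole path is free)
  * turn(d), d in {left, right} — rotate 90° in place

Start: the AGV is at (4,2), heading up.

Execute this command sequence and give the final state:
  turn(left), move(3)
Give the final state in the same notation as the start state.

at (1,2), heading left

from: at (4,2), heading up
1. turn(left) → at (4,2), heading left
2. move(3) → at (1,2), heading left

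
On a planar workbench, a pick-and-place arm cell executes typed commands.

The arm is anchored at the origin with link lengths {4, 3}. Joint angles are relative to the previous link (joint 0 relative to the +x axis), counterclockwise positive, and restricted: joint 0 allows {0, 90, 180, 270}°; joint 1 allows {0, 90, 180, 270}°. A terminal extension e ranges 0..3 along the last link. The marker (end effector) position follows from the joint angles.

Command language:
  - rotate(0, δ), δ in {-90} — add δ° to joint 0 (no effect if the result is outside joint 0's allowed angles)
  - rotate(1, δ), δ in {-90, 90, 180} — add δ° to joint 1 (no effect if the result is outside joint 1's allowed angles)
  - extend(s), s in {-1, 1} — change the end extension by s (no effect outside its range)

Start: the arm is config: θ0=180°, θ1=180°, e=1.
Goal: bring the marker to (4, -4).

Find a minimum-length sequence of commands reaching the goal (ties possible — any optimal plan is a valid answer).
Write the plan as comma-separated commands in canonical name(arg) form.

rotate(0, -90), rotate(0, -90), rotate(1, 90)

from: config: θ0=180°, θ1=180°, e=1
step 1 (rotate(0, -90)): config: θ0=90°, θ1=180°, e=1
step 2 (rotate(0, -90)): config: θ0=0°, θ1=180°, e=1
step 3 (rotate(1, 90)): config: θ0=0°, θ1=270°, e=1
minimal: 3 command(s), checked below 3.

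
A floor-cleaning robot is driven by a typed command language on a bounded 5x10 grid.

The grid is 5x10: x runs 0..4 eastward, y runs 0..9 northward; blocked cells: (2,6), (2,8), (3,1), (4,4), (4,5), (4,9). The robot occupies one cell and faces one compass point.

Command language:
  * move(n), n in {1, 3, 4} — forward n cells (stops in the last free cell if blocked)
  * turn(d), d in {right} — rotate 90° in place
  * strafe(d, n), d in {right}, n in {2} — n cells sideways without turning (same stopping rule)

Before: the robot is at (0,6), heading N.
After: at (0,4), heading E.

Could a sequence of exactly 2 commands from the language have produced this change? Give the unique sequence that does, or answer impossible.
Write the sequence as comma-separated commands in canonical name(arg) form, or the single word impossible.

key: position moved to (0,4) AND the heading swung to E — translation plus rotation needed
begin: at (0,6), heading N
[1] after turn(right): at (0,6), heading E
[2] after strafe(right, 2): at (0,4), heading E
no other 2-command option fits: unique.

turn(right), strafe(right, 2)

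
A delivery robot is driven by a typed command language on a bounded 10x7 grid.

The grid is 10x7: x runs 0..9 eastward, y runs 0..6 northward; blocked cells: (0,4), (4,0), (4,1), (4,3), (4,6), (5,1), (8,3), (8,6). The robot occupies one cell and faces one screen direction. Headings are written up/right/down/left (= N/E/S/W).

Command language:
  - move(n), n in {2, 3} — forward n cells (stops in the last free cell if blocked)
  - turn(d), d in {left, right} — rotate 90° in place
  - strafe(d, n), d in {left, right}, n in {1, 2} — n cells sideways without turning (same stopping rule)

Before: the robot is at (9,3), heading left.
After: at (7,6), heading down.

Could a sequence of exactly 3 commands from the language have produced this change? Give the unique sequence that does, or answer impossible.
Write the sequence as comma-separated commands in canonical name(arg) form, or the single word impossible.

no 3-step route produces this change.

impossible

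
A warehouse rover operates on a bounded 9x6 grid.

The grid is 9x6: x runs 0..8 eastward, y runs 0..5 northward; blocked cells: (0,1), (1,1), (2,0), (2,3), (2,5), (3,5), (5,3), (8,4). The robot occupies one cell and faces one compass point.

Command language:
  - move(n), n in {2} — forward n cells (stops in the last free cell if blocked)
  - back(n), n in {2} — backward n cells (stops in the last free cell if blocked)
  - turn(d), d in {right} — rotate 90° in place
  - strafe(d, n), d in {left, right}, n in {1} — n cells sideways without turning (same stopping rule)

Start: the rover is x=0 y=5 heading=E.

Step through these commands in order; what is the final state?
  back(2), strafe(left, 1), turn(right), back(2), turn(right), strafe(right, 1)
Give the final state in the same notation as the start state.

x=0 y=5 heading=W

start: x=0 y=5 heading=E
1. back(2) → x=0 y=5 heading=E
2. strafe(left, 1) → x=0 y=5 heading=E
3. turn(right) → x=0 y=5 heading=S
4. back(2) → x=0 y=5 heading=S
5. turn(right) → x=0 y=5 heading=W
6. strafe(right, 1) → x=0 y=5 heading=W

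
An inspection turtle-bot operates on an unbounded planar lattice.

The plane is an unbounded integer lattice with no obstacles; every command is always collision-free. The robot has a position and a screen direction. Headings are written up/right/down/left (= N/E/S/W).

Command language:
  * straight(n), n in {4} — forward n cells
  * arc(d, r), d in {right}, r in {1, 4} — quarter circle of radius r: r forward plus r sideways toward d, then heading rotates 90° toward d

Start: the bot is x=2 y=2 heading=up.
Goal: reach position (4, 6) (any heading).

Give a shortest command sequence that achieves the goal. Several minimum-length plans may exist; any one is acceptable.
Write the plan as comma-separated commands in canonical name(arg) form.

straight(4), arc(right, 1), arc(right, 1)

begin: x=2 y=2 heading=up
[1] after straight(4): x=2 y=6 heading=up
[2] after arc(right, 1): x=3 y=7 heading=right
[3] after arc(right, 1): x=4 y=6 heading=down
nothing shorter than 3 reaches the goal.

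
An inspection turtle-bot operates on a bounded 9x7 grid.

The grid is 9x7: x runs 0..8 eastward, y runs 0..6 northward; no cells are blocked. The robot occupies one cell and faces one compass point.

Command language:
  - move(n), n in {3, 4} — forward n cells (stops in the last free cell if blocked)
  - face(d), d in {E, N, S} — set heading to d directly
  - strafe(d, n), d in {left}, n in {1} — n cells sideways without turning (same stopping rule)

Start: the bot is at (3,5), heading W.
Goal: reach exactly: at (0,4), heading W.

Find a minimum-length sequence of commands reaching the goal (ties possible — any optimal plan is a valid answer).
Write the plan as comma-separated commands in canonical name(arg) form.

strafe(left, 1), move(3)

begin: at (3,5), heading W
step 1 (strafe(left, 1)): at (3,4), heading W
step 2 (move(3)): at (0,4), heading W
nothing shorter than 2 reaches the goal.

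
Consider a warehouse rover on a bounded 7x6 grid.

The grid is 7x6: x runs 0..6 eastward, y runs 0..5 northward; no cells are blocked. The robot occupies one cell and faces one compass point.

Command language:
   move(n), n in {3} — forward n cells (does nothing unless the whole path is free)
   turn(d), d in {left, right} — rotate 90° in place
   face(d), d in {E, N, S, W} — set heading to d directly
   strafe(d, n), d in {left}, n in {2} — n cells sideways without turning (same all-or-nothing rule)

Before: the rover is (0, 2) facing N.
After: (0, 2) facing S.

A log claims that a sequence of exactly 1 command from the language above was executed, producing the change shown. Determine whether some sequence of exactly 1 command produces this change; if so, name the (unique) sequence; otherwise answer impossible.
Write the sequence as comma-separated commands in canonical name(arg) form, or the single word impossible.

face(S)

key: (0,2) unchanged — the single command moves nothing
from: (0, 2) facing N
t=1 face(S) ⇒ (0, 2) facing S
uniquely the one of 8 1-step routes that fits.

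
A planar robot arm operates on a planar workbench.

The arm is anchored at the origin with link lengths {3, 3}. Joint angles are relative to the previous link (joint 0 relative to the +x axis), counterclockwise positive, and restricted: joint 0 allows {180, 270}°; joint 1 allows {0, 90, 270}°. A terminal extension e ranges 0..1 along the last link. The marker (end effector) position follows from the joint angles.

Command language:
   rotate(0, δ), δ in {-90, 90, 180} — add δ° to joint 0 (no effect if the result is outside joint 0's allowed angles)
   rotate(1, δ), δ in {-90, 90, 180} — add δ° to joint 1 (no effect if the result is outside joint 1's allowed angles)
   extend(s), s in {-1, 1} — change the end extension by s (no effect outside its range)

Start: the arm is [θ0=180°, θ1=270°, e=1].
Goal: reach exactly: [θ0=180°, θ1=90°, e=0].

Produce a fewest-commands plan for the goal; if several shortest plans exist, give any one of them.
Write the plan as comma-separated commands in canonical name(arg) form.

initial: [θ0=180°, θ1=270°, e=1]
step 1 (extend(-1)): [θ0=180°, θ1=270°, e=0]
step 2 (rotate(1, 180)): [θ0=180°, θ1=90°, e=0]
no 1-step plan works, so 2 is optimal.

extend(-1), rotate(1, 180)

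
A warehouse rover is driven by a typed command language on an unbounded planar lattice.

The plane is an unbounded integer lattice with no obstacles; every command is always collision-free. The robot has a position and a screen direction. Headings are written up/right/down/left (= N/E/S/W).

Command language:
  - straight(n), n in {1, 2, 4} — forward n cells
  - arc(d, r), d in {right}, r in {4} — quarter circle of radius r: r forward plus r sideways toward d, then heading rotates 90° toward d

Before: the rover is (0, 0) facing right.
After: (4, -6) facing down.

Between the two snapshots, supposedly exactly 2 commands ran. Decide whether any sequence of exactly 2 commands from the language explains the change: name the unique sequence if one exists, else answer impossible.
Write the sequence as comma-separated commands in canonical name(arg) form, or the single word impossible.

arc(right, 4), straight(2)

key: cell and facing (now S) both changed — the 2 commands mix motion and turning
start: (0, 0) facing right
1. arc(right, 4) → (4, -4) facing down
2. straight(2) → (4, -6) facing down
no other 2-command option fits: unique.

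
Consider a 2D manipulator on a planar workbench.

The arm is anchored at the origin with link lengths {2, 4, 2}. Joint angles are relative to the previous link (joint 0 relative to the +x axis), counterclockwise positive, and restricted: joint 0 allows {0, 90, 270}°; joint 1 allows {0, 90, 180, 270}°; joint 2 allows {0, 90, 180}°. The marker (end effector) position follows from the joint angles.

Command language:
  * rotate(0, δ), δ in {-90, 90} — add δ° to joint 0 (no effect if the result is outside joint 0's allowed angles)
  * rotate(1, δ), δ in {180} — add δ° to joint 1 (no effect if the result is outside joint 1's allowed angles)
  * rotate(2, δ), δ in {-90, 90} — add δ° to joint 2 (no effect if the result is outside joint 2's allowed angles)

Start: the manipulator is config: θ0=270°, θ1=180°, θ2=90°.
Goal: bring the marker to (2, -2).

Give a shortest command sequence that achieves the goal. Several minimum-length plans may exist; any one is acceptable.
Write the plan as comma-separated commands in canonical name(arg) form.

begin: config: θ0=270°, θ1=180°, θ2=90°
1. rotate(0, 90) → config: θ0=0°, θ1=180°, θ2=90°
2. rotate(0, 90) → config: θ0=90°, θ1=180°, θ2=90°
shorter routes all fall short; 2 is best.

rotate(0, 90), rotate(0, 90)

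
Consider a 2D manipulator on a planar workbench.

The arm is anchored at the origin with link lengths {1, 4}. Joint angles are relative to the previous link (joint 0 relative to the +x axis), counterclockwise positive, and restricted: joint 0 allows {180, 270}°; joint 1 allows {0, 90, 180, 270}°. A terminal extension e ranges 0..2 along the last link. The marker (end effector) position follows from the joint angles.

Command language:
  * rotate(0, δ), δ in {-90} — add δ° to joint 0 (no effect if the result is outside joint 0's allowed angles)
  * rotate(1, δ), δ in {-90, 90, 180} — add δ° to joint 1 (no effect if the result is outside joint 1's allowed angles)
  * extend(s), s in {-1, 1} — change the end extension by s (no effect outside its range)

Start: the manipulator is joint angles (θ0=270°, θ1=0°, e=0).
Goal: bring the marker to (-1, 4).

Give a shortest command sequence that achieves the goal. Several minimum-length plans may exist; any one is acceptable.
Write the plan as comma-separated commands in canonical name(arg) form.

rotate(1, -90), rotate(0, -90)

start: joint angles (θ0=270°, θ1=0°, e=0)
t=1 rotate(1, -90) ⇒ joint angles (θ0=270°, θ1=270°, e=0)
t=2 rotate(0, -90) ⇒ joint angles (θ0=180°, θ1=270°, e=0)
minimal: 2 command(s), checked below 2.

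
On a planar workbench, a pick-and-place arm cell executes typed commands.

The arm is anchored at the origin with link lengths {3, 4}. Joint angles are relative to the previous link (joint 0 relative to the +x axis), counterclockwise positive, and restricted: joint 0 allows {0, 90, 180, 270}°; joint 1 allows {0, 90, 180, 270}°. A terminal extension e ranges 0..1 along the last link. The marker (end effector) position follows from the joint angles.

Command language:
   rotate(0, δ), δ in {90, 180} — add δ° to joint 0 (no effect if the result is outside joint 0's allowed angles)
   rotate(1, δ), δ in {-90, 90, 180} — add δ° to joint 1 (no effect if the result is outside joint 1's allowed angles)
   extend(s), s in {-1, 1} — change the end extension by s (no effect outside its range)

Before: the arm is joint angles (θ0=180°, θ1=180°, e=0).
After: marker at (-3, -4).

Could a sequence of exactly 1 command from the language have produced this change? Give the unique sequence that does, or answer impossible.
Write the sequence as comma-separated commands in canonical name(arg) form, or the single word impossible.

rotate(1, -90)

begin: joint angles (θ0=180°, θ1=180°, e=0)
step 1 (rotate(1, -90)): joint angles (θ0=180°, θ1=90°, e=0)
no other 1-command option fits: unique.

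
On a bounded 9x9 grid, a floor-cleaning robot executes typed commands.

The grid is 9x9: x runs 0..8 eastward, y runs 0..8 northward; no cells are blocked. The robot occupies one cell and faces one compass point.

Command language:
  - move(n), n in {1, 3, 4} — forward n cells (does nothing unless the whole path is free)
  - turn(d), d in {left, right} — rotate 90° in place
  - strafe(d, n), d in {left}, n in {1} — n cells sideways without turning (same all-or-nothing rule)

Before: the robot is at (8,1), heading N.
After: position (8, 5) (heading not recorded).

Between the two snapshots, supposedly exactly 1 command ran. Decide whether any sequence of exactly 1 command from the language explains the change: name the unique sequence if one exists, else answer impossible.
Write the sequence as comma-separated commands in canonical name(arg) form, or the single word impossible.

t0: at (8,1), heading N
1. move(4) → at (8,5), heading N
no other 1-command option fits: unique.

move(4)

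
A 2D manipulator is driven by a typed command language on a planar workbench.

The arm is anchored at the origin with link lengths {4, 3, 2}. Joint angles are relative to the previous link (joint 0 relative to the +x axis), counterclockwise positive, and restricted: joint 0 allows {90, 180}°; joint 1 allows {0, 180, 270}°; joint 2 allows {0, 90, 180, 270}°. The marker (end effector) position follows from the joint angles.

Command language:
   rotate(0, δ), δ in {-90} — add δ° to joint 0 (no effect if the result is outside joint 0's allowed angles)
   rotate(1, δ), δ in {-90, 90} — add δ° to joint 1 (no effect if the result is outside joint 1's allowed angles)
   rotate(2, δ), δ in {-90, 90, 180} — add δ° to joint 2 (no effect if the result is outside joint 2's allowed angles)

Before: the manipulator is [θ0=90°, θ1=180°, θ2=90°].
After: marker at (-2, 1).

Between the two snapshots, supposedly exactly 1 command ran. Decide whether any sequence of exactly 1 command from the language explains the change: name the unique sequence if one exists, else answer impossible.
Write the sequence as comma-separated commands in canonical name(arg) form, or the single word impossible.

t0: [θ0=90°, θ1=180°, θ2=90°]
[1] after rotate(2, 180): [θ0=90°, θ1=180°, θ2=270°]
no other 1-command option fits: unique.

rotate(2, 180)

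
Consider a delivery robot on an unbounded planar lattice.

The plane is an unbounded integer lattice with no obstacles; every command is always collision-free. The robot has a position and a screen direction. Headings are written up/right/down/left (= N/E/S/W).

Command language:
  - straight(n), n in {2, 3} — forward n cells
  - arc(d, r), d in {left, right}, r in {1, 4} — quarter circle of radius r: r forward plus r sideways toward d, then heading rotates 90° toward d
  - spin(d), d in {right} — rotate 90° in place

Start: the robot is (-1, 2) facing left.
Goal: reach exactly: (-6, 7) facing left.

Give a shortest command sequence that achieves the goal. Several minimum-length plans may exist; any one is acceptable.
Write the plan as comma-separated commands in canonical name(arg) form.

arc(right, 4), arc(left, 1)

t0: (-1, 2) facing left
[1] after arc(right, 4): (-5, 6) facing up
[2] after arc(left, 1): (-6, 7) facing left
shorter routes all fall short; 2 is best.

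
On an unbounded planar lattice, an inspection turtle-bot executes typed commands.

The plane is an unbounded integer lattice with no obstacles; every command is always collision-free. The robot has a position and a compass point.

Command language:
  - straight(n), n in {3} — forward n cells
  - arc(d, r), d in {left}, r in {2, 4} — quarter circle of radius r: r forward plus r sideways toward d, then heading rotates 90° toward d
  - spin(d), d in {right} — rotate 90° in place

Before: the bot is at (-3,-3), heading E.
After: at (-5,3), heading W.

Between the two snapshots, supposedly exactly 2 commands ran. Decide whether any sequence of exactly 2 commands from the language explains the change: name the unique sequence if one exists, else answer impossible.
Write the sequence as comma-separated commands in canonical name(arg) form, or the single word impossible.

key: order matters: swapping arc(left, 2) and arc(left, 4) lands elsewhere
initial: at (-3,-3), heading E
t=1 arc(left, 2) ⇒ at (-1,-1), heading N
t=2 arc(left, 4) ⇒ at (-5,3), heading W
all 16 alternatives checked — unique.

arc(left, 2), arc(left, 4)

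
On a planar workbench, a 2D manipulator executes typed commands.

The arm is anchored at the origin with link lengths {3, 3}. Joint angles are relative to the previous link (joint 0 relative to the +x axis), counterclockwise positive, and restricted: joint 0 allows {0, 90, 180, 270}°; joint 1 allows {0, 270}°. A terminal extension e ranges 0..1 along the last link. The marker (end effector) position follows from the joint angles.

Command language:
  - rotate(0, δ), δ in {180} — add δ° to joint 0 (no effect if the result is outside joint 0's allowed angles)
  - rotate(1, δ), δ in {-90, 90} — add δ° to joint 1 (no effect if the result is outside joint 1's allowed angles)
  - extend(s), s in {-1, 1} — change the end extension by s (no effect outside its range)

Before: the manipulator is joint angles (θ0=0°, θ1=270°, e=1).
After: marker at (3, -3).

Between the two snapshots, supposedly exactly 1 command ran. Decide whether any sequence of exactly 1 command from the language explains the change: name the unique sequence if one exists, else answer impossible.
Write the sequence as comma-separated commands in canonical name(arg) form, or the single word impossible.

extend(-1)

begin: joint angles (θ0=0°, θ1=270°, e=1)
1. extend(-1) → joint angles (θ0=0°, θ1=270°, e=0)
no other 1-command option fits: unique.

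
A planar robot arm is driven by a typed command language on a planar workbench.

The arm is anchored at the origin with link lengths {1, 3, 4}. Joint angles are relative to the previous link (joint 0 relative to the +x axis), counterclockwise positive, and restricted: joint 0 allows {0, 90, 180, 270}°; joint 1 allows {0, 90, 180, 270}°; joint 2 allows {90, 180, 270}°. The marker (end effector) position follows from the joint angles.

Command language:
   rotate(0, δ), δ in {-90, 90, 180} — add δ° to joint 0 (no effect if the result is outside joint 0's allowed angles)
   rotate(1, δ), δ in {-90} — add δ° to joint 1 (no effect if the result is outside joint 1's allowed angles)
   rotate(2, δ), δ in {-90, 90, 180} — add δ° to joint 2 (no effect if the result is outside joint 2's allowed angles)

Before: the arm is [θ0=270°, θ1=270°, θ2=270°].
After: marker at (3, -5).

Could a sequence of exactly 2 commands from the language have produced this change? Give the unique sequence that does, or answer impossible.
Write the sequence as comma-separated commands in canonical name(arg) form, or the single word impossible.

from: [θ0=270°, θ1=270°, θ2=270°]
[1] after rotate(1, -90): [θ0=270°, θ1=180°, θ2=270°]
[2] after rotate(1, -90): [θ0=270°, θ1=90°, θ2=270°]
all 49 alternatives checked — unique.

rotate(1, -90), rotate(1, -90)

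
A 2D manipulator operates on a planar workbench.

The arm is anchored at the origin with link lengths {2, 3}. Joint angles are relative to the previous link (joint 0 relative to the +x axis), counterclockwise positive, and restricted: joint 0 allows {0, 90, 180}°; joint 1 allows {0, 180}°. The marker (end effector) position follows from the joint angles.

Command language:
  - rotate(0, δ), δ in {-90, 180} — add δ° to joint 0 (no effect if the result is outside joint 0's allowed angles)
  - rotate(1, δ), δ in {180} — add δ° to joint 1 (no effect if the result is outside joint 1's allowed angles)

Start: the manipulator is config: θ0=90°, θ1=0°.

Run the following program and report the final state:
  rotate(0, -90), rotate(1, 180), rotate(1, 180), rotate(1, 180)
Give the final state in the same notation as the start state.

config: θ0=0°, θ1=180°

begin: config: θ0=90°, θ1=0°
step 1 (rotate(0, -90)): config: θ0=0°, θ1=0°
step 2 (rotate(1, 180)): config: θ0=0°, θ1=180°
step 3 (rotate(1, 180)): config: θ0=0°, θ1=0°
step 4 (rotate(1, 180)): config: θ0=0°, θ1=180°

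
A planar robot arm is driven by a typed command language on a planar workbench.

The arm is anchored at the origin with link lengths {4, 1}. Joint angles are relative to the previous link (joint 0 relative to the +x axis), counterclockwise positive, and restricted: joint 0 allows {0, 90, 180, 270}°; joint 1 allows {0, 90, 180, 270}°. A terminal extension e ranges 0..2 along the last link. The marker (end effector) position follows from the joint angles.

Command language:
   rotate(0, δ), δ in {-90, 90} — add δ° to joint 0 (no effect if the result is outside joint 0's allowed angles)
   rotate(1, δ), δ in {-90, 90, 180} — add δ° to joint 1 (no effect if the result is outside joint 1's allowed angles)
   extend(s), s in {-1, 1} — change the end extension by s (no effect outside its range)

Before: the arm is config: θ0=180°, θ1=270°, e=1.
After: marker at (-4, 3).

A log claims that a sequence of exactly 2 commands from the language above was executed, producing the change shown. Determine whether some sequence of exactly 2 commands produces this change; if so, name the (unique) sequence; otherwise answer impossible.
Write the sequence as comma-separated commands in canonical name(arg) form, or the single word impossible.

start: config: θ0=180°, θ1=270°, e=1
t=1 extend(1) ⇒ config: θ0=180°, θ1=270°, e=2
t=2 extend(1) ⇒ config: θ0=180°, θ1=270°, e=2
no rival 2-sequence matches.

extend(1), extend(1)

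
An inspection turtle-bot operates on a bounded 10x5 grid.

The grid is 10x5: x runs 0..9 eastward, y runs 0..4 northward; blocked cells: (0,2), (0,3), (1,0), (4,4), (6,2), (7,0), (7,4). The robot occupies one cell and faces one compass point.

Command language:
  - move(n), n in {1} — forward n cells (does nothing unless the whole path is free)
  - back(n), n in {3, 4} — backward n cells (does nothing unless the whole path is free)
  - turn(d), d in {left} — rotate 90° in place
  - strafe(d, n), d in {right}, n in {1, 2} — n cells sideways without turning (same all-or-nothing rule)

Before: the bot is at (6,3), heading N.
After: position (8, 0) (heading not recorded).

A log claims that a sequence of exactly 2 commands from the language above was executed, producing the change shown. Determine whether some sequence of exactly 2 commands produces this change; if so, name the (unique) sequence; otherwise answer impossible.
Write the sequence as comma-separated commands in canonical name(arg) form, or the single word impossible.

strafe(right, 2), back(3)

key: running back(3) before strafe(right, 2) would end elsewhere — order is forced
from: at (6,3), heading N
step 1 (strafe(right, 2)): at (8,3), heading N
step 2 (back(3)): at (8,0), heading N
no rival 2-sequence matches.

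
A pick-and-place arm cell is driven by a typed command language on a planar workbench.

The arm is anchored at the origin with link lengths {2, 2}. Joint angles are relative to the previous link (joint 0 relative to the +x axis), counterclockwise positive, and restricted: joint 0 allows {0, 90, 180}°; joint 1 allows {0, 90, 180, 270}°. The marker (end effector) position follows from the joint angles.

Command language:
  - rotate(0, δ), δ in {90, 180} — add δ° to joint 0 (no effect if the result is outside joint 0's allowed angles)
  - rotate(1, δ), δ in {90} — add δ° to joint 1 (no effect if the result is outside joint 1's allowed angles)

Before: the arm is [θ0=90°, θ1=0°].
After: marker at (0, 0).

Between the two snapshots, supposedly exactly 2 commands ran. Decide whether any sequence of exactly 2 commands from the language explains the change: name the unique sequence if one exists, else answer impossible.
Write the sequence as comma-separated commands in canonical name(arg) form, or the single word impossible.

begin: [θ0=90°, θ1=0°]
t=1 rotate(1, 90) ⇒ [θ0=90°, θ1=90°]
t=2 rotate(1, 90) ⇒ [θ0=90°, θ1=180°]
no rival 2-sequence matches.

rotate(1, 90), rotate(1, 90)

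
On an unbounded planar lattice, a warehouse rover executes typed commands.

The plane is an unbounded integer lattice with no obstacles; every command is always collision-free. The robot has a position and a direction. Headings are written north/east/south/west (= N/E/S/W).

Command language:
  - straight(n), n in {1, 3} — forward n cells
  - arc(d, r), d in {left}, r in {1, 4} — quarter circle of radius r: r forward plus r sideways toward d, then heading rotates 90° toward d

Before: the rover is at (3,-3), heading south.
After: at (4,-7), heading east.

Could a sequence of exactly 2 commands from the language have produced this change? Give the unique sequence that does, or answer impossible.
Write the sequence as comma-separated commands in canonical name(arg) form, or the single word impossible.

key: order matters: swapping straight(3) and arc(left, 1) lands elsewhere
begin: at (3,-3), heading south
1. straight(3) → at (3,-6), heading south
2. arc(left, 1) → at (4,-7), heading east
no other 2-command option fits: unique.

straight(3), arc(left, 1)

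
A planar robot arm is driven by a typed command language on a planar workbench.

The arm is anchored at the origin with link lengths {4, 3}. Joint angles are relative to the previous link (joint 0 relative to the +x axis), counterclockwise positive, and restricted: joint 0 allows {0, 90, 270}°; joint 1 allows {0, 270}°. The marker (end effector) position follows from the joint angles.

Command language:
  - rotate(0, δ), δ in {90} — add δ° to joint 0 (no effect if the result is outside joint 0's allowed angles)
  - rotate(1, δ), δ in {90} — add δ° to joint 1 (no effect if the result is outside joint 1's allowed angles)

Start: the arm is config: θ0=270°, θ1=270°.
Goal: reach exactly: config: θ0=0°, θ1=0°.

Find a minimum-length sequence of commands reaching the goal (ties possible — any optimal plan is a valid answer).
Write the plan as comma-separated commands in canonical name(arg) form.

rotate(1, 90), rotate(0, 90)

from: config: θ0=270°, θ1=270°
[1] after rotate(1, 90): config: θ0=270°, θ1=0°
[2] after rotate(0, 90): config: θ0=0°, θ1=0°
nothing shorter than 2 reaches the goal.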